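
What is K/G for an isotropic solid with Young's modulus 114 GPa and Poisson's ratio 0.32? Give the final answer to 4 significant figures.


G = E / (2*(1+nu))
G = 114 / (2*(1+0.32)) = 43.1818 GPa
K = E / (3*(1-2*nu))
K = 114 / (3*(1-2*0.32)) = 105.556 GPa
K/G = 105.556 / 43.1818 = 2.444


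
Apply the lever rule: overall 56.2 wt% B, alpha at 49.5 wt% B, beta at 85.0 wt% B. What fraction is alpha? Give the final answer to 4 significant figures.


f_alpha = (C_beta - C0) / (C_beta - C_alpha)
f_alpha = (85.0 - 56.2) / (85.0 - 49.5)
f_alpha = 0.8113


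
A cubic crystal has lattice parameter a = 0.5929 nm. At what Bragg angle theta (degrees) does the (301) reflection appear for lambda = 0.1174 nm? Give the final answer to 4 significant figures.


d = a / sqrt(h^2+k^2+l^2)
d = 0.5929 / sqrt(10) = 0.187491 nm
lambda = 2*d*sin(theta)  =>  sin(theta) = lambda / (2*d)
sin(theta) = 0.1174 / (2 * 0.187491) = 0.313081
theta = 18.25 deg


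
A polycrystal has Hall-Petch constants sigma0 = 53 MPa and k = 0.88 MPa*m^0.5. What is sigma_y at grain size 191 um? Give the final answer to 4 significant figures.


sigma_y = sigma0 + k / sqrt(d)
d = 191 um = 1.91e-04 m
sigma_y = 53 + 0.88 / sqrt(1.91e-04)
sigma_y = 116.7 MPa


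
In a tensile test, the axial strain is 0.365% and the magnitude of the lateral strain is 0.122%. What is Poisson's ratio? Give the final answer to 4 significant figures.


nu = -epsilon_lat / epsilon_axial
Lateral strain is contraction (negative), so using magnitudes:
nu = 0.122 / 0.365
nu = 0.3342


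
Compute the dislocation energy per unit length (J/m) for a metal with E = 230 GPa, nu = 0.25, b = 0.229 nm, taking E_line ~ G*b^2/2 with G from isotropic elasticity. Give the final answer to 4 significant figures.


Step 1: G = E / (2*(1+nu))
G = 230 / (2*(1+0.25)) = 92 GPa = 9.2e+10 Pa
Step 2: E_line = G*b^2/2
b = 0.229 nm = 2.29e-10 m
E_line = 0.5 * 9.2e+10 * (2.29e-10)^2 = 2.412e-09 J/m


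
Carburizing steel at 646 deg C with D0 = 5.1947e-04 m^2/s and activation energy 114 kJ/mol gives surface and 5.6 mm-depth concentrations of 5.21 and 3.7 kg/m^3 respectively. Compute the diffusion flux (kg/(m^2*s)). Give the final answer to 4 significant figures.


Step 1: D = D0 * exp(-Qd/(R*T))
T = 646 + 273.15 = 919.15 K
D = 5.1947e-04 * exp(-114e3 / (8.314 * 919.15)) = 1.72499e-10 m^2/s
Step 2: J = D * (C1 - C2) / dx
J = 1.72499e-10 * (5.21 - 3.7) / 5.6e-03
J = 4.651e-08 kg/(m^2*s)


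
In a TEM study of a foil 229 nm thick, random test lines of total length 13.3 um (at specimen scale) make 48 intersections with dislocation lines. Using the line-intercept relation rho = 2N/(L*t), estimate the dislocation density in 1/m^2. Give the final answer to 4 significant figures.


rho = 2N / (L * t)
L = 13.3 um = 1.33e-05 m, t = 229 nm = 2.29e-07 m
rho = 2 * 48 / (1.33e-05 * 2.29e-07)
rho = 3.152e+13 1/m^2


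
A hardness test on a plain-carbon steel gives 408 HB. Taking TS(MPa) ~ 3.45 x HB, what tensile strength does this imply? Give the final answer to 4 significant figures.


TS (MPa) = 3.45 * HB
TS = 3.45 * 408
TS = 1408 MPa


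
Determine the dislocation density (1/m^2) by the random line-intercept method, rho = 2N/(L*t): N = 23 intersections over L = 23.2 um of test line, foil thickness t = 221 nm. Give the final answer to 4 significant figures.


rho = 2N / (L * t)
L = 23.2 um = 2.32e-05 m, t = 221 nm = 2.21e-07 m
rho = 2 * 23 / (2.32e-05 * 2.21e-07)
rho = 8.972e+12 1/m^2


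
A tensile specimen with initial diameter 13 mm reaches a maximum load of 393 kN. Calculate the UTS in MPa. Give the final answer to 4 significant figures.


A0 = pi*(d/2)^2 = pi*(13/2)^2 = 132.732 mm^2
UTS = F_max / A0 = 393*1000 / 132.732
UTS = 2961 MPa


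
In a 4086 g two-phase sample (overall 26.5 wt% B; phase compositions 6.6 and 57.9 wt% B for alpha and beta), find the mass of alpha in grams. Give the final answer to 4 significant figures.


f_alpha = (C_beta - C0) / (C_beta - C_alpha)
f_alpha = (57.9 - 26.5) / (57.9 - 6.6) = 0.612086
m_alpha = f_alpha * m_total = 0.612086 * 4086 = 2501 g


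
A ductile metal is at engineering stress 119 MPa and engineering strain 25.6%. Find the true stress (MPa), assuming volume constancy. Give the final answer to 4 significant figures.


sigma_true = sigma_eng * (1 + epsilon_eng)
sigma_true = 119 * (1 + 0.256)
sigma_true = 149.5 MPa


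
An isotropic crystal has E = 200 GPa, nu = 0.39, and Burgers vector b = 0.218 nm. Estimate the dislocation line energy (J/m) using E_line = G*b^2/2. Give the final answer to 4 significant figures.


Step 1: G = E / (2*(1+nu))
G = 200 / (2*(1+0.39)) = 71.9424 GPa = 7.19424e+10 Pa
Step 2: E_line = G*b^2/2
b = 0.218 nm = 2.18e-10 m
E_line = 0.5 * 7.19424e+10 * (2.18e-10)^2 = 1.709e-09 J/m


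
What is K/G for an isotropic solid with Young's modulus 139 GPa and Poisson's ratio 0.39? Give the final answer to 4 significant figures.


G = E / (2*(1+nu))
G = 139 / (2*(1+0.39)) = 50 GPa
K = E / (3*(1-2*nu))
K = 139 / (3*(1-2*0.39)) = 210.606 GPa
K/G = 210.606 / 50 = 4.212


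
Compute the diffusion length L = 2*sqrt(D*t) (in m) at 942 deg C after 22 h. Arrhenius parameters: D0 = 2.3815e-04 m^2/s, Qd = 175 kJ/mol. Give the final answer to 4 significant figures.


Step 1: D = D0 * exp(-Qd/(R*T))
T = 1215.15 K
D = 2.3815e-04 * exp(-175e3 / (8.314 * 1215.15)) = 7.14496e-12 m^2/s
Step 2: L = 2*sqrt(D*t)
t = 22 h = 79200 s
L = 2*sqrt(7.14496e-12 * 79200) = 1.505e-03 m


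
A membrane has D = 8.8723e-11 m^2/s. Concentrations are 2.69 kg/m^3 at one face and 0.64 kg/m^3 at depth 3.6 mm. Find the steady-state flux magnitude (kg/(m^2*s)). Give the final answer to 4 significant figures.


J = -D * (dC/dx) = D * (C1 - C2) / dx
J = 8.8723e-11 * (2.69 - 0.64) / 3.6e-03
J = 5.052e-08 kg/(m^2*s)


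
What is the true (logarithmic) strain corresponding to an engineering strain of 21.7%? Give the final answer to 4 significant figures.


epsilon_true = ln(1 + epsilon_eng)
epsilon_true = ln(1 + 0.217)
epsilon_true = 0.1964


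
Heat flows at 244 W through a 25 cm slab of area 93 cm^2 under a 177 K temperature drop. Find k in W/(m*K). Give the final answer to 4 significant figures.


k = Q*L / (A*dT)
L = 0.25 m, A = 9.3e-03 m^2
k = 244 * 0.25 / (9.3e-03 * 177)
k = 37.06 W/(m*K)


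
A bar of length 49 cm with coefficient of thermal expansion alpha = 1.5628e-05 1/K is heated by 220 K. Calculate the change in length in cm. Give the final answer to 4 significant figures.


dL = L0 * alpha * dT
dL = 49 * 1.5628e-05 * 220
dL = 0.1685 cm


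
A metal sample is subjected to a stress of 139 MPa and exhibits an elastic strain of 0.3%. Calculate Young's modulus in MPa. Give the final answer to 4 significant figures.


E = sigma / epsilon
epsilon = 0.3% = 3e-03
E = 139 / 3e-03
E = 46330 MPa


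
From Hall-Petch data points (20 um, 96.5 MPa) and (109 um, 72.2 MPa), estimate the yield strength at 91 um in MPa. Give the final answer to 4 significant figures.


sigma_y = sigma0 + k / sqrt(d)
1/sqrt(d1) = 1/sqrt(2e-05) = 223.607;  1/sqrt(d2) = 95.7826
k = (sigma1 - sigma2) / (1/sqrt(d1) - 1/sqrt(d2)) = (96.5 - 72.2) / (223.607 - 95.7826) = 0.190105 MPa*m^0.5
sigma0 = sigma1 - k/sqrt(d1) = 96.5 - 0.190105*223.607 = 53.9913 MPa
sigma_y(d3) = 53.9913 + 0.190105 / sqrt(9.1e-05) = 73.92 MPa


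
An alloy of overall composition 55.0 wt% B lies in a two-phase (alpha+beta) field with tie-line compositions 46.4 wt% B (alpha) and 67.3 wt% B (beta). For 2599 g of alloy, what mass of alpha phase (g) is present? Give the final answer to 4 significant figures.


f_alpha = (C_beta - C0) / (C_beta - C_alpha)
f_alpha = (67.3 - 55.0) / (67.3 - 46.4) = 0.588517
m_alpha = f_alpha * m_total = 0.588517 * 2599 = 1530 g


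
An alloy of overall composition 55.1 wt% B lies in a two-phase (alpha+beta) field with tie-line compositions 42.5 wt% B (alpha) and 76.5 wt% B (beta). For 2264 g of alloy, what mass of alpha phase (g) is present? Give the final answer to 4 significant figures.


f_alpha = (C_beta - C0) / (C_beta - C_alpha)
f_alpha = (76.5 - 55.1) / (76.5 - 42.5) = 0.629412
m_alpha = f_alpha * m_total = 0.629412 * 2264 = 1425 g


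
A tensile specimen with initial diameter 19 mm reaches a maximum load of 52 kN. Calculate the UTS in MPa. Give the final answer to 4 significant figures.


A0 = pi*(d/2)^2 = pi*(19/2)^2 = 283.529 mm^2
UTS = F_max / A0 = 52*1000 / 283.529
UTS = 183.4 MPa


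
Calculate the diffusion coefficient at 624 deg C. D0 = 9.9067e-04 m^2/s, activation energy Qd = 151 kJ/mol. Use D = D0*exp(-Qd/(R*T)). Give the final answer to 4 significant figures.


D = D0 * exp(-Qd / (R*T))
T = 897.15 K
D = 9.9067e-04 * exp(-151e3 / (8.314 * 897.15))
D = 1.599e-12 m^2/s


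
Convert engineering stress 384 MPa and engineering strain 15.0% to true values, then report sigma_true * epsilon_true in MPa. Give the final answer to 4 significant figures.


sigma_true = sigma_eng * (1 + epsilon_eng)
sigma_true = 384 * (1 + 0.15) = 441.6 MPa
epsilon_true = ln(1 + epsilon_eng)
epsilon_true = ln(1 + 0.15) = 0.139762
sigma_true * epsilon_true = 441.6 * 0.139762 = 61.72 MPa


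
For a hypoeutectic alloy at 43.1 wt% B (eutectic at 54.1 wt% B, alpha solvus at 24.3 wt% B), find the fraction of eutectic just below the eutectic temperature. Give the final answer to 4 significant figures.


f_primary = (C_e - C0) / (C_e - C_alpha_max)
f_primary = (54.1 - 43.1) / (54.1 - 24.3)
f_primary = 0.369128
f_eutectic = 1 - 0.369128 = 0.6309


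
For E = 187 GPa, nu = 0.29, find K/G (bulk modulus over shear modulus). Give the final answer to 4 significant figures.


G = E / (2*(1+nu))
G = 187 / (2*(1+0.29)) = 72.4806 GPa
K = E / (3*(1-2*nu))
K = 187 / (3*(1-2*0.29)) = 148.413 GPa
K/G = 148.413 / 72.4806 = 2.048


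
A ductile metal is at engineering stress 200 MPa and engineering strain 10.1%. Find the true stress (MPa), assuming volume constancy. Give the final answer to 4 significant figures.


sigma_true = sigma_eng * (1 + epsilon_eng)
sigma_true = 200 * (1 + 0.101)
sigma_true = 220.2 MPa


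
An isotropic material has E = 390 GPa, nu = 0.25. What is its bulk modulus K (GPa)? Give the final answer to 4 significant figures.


K = E / (3*(1-2*nu))
K = 390 / (3*(1-2*0.25))
K = 260 GPa


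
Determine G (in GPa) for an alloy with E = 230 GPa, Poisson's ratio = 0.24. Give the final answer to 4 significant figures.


G = E / (2*(1+nu))
G = 230 / (2*(1+0.24))
G = 92.74 GPa


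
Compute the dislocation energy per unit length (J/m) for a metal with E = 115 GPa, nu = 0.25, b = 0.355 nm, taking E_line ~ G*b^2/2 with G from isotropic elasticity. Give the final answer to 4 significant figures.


Step 1: G = E / (2*(1+nu))
G = 115 / (2*(1+0.25)) = 46 GPa = 4.6e+10 Pa
Step 2: E_line = G*b^2/2
b = 0.355 nm = 3.55e-10 m
E_line = 0.5 * 4.6e+10 * (3.55e-10)^2 = 2.899e-09 J/m


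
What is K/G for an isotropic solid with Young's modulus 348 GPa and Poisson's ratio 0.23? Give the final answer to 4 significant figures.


G = E / (2*(1+nu))
G = 348 / (2*(1+0.23)) = 141.463 GPa
K = E / (3*(1-2*nu))
K = 348 / (3*(1-2*0.23)) = 214.815 GPa
K/G = 214.815 / 141.463 = 1.519


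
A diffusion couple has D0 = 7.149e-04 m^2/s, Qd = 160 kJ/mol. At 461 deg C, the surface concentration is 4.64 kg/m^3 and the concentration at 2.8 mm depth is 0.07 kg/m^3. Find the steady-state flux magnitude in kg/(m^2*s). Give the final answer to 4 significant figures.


Step 1: D = D0 * exp(-Qd/(R*T))
T = 461 + 273.15 = 734.15 K
D = 7.149e-04 * exp(-160e3 / (8.314 * 734.15)) = 2.95028e-15 m^2/s
Step 2: J = D * (C1 - C2) / dx
J = 2.95028e-15 * (4.64 - 0.07) / 2.8e-03
J = 4.815e-12 kg/(m^2*s)


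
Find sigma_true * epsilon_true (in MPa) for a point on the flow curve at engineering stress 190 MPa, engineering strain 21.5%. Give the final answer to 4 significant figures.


sigma_true = sigma_eng * (1 + epsilon_eng)
sigma_true = 190 * (1 + 0.215) = 230.85 MPa
epsilon_true = ln(1 + epsilon_eng)
epsilon_true = ln(1 + 0.215) = 0.194744
sigma_true * epsilon_true = 230.85 * 0.194744 = 44.96 MPa


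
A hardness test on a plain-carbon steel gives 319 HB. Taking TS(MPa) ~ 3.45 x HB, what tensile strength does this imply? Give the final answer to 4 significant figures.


TS (MPa) = 3.45 * HB
TS = 3.45 * 319
TS = 1101 MPa


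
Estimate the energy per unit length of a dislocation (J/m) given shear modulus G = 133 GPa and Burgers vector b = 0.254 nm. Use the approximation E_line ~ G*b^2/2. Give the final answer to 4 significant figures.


E = G*b^2/2
b = 0.254 nm = 2.54e-10 m
G = 133 GPa = 1.33e+11 Pa
E = 0.5 * 1.33e+11 * (2.54e-10)^2
E = 4.29e-09 J/m


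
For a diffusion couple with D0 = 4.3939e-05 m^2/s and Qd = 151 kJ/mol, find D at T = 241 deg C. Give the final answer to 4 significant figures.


D = D0 * exp(-Qd / (R*T))
T = 514.15 K
D = 4.3939e-05 * exp(-151e3 / (8.314 * 514.15))
D = 2.003e-20 m^2/s


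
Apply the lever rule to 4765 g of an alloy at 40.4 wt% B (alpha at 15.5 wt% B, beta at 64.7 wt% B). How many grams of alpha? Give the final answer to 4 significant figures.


f_alpha = (C_beta - C0) / (C_beta - C_alpha)
f_alpha = (64.7 - 40.4) / (64.7 - 15.5) = 0.493902
m_alpha = f_alpha * m_total = 0.493902 * 4765 = 2353 g


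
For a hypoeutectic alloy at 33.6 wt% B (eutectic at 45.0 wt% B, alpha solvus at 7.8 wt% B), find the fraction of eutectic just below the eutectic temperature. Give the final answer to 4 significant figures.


f_primary = (C_e - C0) / (C_e - C_alpha_max)
f_primary = (45.0 - 33.6) / (45.0 - 7.8)
f_primary = 0.306452
f_eutectic = 1 - 0.306452 = 0.6935


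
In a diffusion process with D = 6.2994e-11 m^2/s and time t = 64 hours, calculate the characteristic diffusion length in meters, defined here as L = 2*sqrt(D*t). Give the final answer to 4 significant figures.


t = 64 hr = 230400 s
Diffusion length = 2*sqrt(D*t)
= 2*sqrt(6.2994e-11 * 230400)
= 7.619e-03 m


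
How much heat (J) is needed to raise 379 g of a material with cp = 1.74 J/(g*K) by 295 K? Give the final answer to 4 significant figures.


Q = m * cp * dT
Q = 379 * 1.74 * 295
Q = 194500 J


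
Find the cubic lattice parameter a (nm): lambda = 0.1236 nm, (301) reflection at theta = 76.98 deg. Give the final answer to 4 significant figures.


d = lambda / (2*sin(theta))
d = 0.1236 / (2*sin(76.98 deg))
d = 0.0634307 nm
a = d * sqrt(h^2+k^2+l^2) = 0.0634307 * sqrt(10)
a = 0.2006 nm


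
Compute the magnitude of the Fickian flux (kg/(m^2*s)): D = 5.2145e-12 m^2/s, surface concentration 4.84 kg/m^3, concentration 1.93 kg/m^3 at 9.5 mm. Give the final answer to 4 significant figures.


J = -D * (dC/dx) = D * (C1 - C2) / dx
J = 5.2145e-12 * (4.84 - 1.93) / 9.5e-03
J = 1.597e-09 kg/(m^2*s)


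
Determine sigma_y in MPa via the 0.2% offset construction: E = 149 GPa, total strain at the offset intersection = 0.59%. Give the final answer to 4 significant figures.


Offset strain = 0.002
Elastic strain at yield = total_strain - offset = 5.9e-03 - 0.002 = 3.9e-03
sigma_y = E * elastic_strain = 149000 * 3.9e-03
sigma_y = 581.1 MPa


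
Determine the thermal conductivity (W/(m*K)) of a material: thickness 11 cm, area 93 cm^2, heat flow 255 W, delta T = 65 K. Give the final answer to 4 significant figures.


k = Q*L / (A*dT)
L = 0.11 m, A = 9.3e-03 m^2
k = 255 * 0.11 / (9.3e-03 * 65)
k = 46.4 W/(m*K)


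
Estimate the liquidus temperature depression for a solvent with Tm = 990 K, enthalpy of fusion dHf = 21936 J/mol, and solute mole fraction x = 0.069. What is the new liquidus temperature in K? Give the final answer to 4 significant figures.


dT = R*Tm^2*x / dHf
dT = 8.314 * 990^2 * 0.069 / 21936
dT = 25.6314 K
T_new = 990 - 25.6314 = 964.4 K


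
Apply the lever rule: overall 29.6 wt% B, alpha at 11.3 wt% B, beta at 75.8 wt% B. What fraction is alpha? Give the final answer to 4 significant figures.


f_alpha = (C_beta - C0) / (C_beta - C_alpha)
f_alpha = (75.8 - 29.6) / (75.8 - 11.3)
f_alpha = 0.7163


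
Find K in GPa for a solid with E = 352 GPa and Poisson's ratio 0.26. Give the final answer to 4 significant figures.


K = E / (3*(1-2*nu))
K = 352 / (3*(1-2*0.26))
K = 244.4 GPa


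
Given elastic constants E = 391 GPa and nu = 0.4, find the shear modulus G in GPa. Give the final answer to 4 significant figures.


G = E / (2*(1+nu))
G = 391 / (2*(1+0.4))
G = 139.6 GPa


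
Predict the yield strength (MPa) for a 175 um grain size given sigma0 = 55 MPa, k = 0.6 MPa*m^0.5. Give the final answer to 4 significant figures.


sigma_y = sigma0 + k / sqrt(d)
d = 175 um = 1.75e-04 m
sigma_y = 55 + 0.6 / sqrt(1.75e-04)
sigma_y = 100.4 MPa


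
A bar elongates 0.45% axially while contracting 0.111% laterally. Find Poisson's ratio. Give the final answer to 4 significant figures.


nu = -epsilon_lat / epsilon_axial
Lateral strain is contraction (negative), so using magnitudes:
nu = 0.111 / 0.45
nu = 0.2467


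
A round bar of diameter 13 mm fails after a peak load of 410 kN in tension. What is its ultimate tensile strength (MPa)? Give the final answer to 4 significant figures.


A0 = pi*(d/2)^2 = pi*(13/2)^2 = 132.732 mm^2
UTS = F_max / A0 = 410*1000 / 132.732
UTS = 3089 MPa


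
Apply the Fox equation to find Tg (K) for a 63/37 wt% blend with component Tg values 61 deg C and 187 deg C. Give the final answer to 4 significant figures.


1/Tg = w1/Tg1 + w2/Tg2 (in Kelvin)
Tg1 = 334.15 K, Tg2 = 460.15 K
1/Tg = 0.63/334.15 + 0.37/460.15
Tg = 371.8 K


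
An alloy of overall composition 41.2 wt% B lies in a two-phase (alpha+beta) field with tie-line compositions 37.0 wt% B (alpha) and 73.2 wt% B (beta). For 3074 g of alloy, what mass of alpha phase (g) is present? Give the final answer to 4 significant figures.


f_alpha = (C_beta - C0) / (C_beta - C_alpha)
f_alpha = (73.2 - 41.2) / (73.2 - 37.0) = 0.883978
m_alpha = f_alpha * m_total = 0.883978 * 3074 = 2717 g


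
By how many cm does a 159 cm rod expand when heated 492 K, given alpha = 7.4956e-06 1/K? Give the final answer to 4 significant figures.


dL = L0 * alpha * dT
dL = 159 * 7.4956e-06 * 492
dL = 0.5864 cm


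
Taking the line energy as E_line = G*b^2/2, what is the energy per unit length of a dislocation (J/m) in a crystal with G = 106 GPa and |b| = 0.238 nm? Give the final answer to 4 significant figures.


E = G*b^2/2
b = 0.238 nm = 2.38e-10 m
G = 106 GPa = 1.06e+11 Pa
E = 0.5 * 1.06e+11 * (2.38e-10)^2
E = 3.002e-09 J/m


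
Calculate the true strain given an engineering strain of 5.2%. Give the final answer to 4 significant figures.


epsilon_true = ln(1 + epsilon_eng)
epsilon_true = ln(1 + 0.052)
epsilon_true = 0.05069


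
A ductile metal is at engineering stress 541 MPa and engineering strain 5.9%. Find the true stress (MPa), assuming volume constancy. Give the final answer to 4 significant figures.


sigma_true = sigma_eng * (1 + epsilon_eng)
sigma_true = 541 * (1 + 0.059)
sigma_true = 572.9 MPa


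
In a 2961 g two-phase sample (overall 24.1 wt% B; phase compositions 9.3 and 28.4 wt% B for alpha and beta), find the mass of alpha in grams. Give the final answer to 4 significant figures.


f_alpha = (C_beta - C0) / (C_beta - C_alpha)
f_alpha = (28.4 - 24.1) / (28.4 - 9.3) = 0.225131
m_alpha = f_alpha * m_total = 0.225131 * 2961 = 666.6 g


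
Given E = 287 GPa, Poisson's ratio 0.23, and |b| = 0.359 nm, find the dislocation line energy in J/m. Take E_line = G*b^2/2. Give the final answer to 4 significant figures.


Step 1: G = E / (2*(1+nu))
G = 287 / (2*(1+0.23)) = 116.667 GPa = 1.16667e+11 Pa
Step 2: E_line = G*b^2/2
b = 0.359 nm = 3.59e-10 m
E_line = 0.5 * 1.16667e+11 * (3.59e-10)^2 = 7.518e-09 J/m


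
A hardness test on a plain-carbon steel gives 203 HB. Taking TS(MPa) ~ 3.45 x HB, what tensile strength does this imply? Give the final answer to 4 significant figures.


TS (MPa) = 3.45 * HB
TS = 3.45 * 203
TS = 700.4 MPa


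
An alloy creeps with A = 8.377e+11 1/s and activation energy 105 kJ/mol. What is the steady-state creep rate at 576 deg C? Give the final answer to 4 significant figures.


rate = A * exp(-Q / (R*T))
T = 576 + 273.15 = 849.15 K
rate = 8.377e+11 * exp(-105e3 / (8.314 * 849.15))
rate = 291000 1/s


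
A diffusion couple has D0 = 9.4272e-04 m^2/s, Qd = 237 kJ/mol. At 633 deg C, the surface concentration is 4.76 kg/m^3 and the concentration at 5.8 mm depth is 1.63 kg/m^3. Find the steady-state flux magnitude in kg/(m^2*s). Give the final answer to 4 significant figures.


Step 1: D = D0 * exp(-Qd/(R*T))
T = 633 + 273.15 = 906.15 K
D = 9.4272e-04 * exp(-237e3 / (8.314 * 906.15)) = 2.05174e-17 m^2/s
Step 2: J = D * (C1 - C2) / dx
J = 2.05174e-17 * (4.76 - 1.63) / 5.8e-03
J = 1.107e-14 kg/(m^2*s)


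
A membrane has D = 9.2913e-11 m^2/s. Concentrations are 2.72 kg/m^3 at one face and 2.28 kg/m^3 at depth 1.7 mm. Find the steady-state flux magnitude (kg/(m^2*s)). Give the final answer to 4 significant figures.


J = -D * (dC/dx) = D * (C1 - C2) / dx
J = 9.2913e-11 * (2.72 - 2.28) / 1.7e-03
J = 2.405e-08 kg/(m^2*s)


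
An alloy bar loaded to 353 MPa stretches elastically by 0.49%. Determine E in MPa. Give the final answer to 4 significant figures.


E = sigma / epsilon
epsilon = 0.49% = 4.9e-03
E = 353 / 4.9e-03
E = 72040 MPa


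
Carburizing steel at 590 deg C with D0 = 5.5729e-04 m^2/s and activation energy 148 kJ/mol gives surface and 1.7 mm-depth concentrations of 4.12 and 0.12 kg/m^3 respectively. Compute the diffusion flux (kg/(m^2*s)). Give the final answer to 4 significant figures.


Step 1: D = D0 * exp(-Qd/(R*T))
T = 590 + 273.15 = 863.15 K
D = 5.5729e-04 * exp(-148e3 / (8.314 * 863.15)) = 6.15667e-13 m^2/s
Step 2: J = D * (C1 - C2) / dx
J = 6.15667e-13 * (4.12 - 0.12) / 1.7e-03
J = 1.449e-09 kg/(m^2*s)


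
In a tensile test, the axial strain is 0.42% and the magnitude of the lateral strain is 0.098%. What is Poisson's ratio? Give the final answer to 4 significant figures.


nu = -epsilon_lat / epsilon_axial
Lateral strain is contraction (negative), so using magnitudes:
nu = 0.098 / 0.42
nu = 0.2333


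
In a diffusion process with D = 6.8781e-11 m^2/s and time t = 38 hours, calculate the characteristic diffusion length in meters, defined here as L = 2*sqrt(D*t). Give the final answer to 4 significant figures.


t = 38 hr = 136800 s
Diffusion length = 2*sqrt(D*t)
= 2*sqrt(6.8781e-11 * 136800)
= 6.135e-03 m


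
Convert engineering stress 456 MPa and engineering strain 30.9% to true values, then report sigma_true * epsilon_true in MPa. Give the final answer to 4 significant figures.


sigma_true = sigma_eng * (1 + epsilon_eng)
sigma_true = 456 * (1 + 0.309) = 596.904 MPa
epsilon_true = ln(1 + epsilon_eng)
epsilon_true = ln(1 + 0.309) = 0.269263
sigma_true * epsilon_true = 596.904 * 0.269263 = 160.7 MPa


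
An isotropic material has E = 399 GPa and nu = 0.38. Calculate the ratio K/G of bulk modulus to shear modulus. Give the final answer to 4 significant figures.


G = E / (2*(1+nu))
G = 399 / (2*(1+0.38)) = 144.565 GPa
K = E / (3*(1-2*nu))
K = 399 / (3*(1-2*0.38)) = 554.167 GPa
K/G = 554.167 / 144.565 = 3.833


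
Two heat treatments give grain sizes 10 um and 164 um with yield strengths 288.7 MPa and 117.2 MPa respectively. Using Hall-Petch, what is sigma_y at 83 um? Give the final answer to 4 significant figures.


sigma_y = sigma0 + k / sqrt(d)
1/sqrt(d1) = 1/sqrt(1e-05) = 316.228;  1/sqrt(d2) = 78.0869
k = (sigma1 - sigma2) / (1/sqrt(d1) - 1/sqrt(d2)) = (288.7 - 117.2) / (316.228 - 78.0869) = 0.720162 MPa*m^0.5
sigma0 = sigma1 - k/sqrt(d1) = 288.7 - 0.720162*316.228 = 60.9648 MPa
sigma_y(d3) = 60.9648 + 0.720162 / sqrt(8.3e-05) = 140 MPa


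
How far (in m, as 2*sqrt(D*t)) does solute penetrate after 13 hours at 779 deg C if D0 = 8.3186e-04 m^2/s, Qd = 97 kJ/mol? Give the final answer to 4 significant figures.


Step 1: D = D0 * exp(-Qd/(R*T))
T = 1052.15 K
D = 8.3186e-04 * exp(-97e3 / (8.314 * 1052.15)) = 1.27131e-08 m^2/s
Step 2: L = 2*sqrt(D*t)
t = 13 h = 46800 s
L = 2*sqrt(1.27131e-08 * 46800) = 0.04878 m


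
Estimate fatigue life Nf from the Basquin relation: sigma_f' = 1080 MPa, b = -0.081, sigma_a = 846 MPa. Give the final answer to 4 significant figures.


sigma_a = sigma_f' * (2*Nf)^b
2*Nf = (sigma_a / sigma_f')^(1/b)
2*Nf = (846 / 1080)^(1/-0.081)
2*Nf = 20.3846
Nf = 10.19 cycles


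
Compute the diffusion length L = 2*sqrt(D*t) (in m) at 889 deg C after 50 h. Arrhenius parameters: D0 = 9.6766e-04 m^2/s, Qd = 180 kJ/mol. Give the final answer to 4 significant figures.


Step 1: D = D0 * exp(-Qd/(R*T))
T = 1162.15 K
D = 9.6766e-04 * exp(-180e3 / (8.314 * 1162.15)) = 7.85327e-12 m^2/s
Step 2: L = 2*sqrt(D*t)
t = 50 h = 180000 s
L = 2*sqrt(7.85327e-12 * 180000) = 2.378e-03 m


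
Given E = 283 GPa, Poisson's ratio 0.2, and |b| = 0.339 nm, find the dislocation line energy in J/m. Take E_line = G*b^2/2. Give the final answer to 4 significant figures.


Step 1: G = E / (2*(1+nu))
G = 283 / (2*(1+0.2)) = 117.917 GPa = 1.17917e+11 Pa
Step 2: E_line = G*b^2/2
b = 0.339 nm = 3.39e-10 m
E_line = 0.5 * 1.17917e+11 * (3.39e-10)^2 = 6.776e-09 J/m


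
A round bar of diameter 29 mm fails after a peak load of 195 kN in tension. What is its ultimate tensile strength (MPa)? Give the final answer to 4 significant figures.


A0 = pi*(d/2)^2 = pi*(29/2)^2 = 660.52 mm^2
UTS = F_max / A0 = 195*1000 / 660.52
UTS = 295.2 MPa


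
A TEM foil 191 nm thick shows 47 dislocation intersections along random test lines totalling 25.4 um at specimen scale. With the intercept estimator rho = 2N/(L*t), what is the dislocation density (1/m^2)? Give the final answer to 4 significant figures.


rho = 2N / (L * t)
L = 25.4 um = 2.54e-05 m, t = 191 nm = 1.91e-07 m
rho = 2 * 47 / (2.54e-05 * 1.91e-07)
rho = 1.938e+13 1/m^2


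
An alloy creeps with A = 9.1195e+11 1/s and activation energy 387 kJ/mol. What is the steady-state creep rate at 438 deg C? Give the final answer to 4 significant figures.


rate = A * exp(-Q / (R*T))
T = 438 + 273.15 = 711.15 K
rate = 9.1195e+11 * exp(-387e3 / (8.314 * 711.15))
rate = 3.415e-17 1/s


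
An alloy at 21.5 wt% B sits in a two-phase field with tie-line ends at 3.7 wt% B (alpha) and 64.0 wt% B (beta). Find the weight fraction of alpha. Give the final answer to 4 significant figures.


f_alpha = (C_beta - C0) / (C_beta - C_alpha)
f_alpha = (64.0 - 21.5) / (64.0 - 3.7)
f_alpha = 0.7048


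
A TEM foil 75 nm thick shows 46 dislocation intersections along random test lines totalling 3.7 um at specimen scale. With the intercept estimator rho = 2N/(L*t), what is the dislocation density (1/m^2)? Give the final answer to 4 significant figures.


rho = 2N / (L * t)
L = 3.7 um = 3.7e-06 m, t = 75 nm = 7.5e-08 m
rho = 2 * 46 / (3.7e-06 * 7.5e-08)
rho = 3.315e+14 1/m^2


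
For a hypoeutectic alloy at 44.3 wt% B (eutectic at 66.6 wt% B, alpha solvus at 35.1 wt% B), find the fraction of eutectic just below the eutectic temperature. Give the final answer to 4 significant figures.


f_primary = (C_e - C0) / (C_e - C_alpha_max)
f_primary = (66.6 - 44.3) / (66.6 - 35.1)
f_primary = 0.707937
f_eutectic = 1 - 0.707937 = 0.2921


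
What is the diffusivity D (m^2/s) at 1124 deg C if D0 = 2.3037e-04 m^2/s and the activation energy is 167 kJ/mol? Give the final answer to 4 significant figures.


D = D0 * exp(-Qd / (R*T))
T = 1397.15 K
D = 2.3037e-04 * exp(-167e3 / (8.314 * 1397.15))
D = 1.314e-10 m^2/s


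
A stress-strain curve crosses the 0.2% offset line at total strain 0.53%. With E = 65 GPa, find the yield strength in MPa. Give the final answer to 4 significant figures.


Offset strain = 0.002
Elastic strain at yield = total_strain - offset = 5.3e-03 - 0.002 = 3.3e-03
sigma_y = E * elastic_strain = 65000 * 3.3e-03
sigma_y = 214.5 MPa


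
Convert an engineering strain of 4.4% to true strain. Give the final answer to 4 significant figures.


epsilon_true = ln(1 + epsilon_eng)
epsilon_true = ln(1 + 0.044)
epsilon_true = 0.04306


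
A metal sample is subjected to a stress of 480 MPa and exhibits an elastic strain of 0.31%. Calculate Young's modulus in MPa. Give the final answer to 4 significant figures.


E = sigma / epsilon
epsilon = 0.31% = 3.1e-03
E = 480 / 3.1e-03
E = 154800 MPa


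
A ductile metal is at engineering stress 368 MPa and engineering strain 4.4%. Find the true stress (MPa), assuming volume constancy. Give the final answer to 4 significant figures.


sigma_true = sigma_eng * (1 + epsilon_eng)
sigma_true = 368 * (1 + 0.044)
sigma_true = 384.2 MPa


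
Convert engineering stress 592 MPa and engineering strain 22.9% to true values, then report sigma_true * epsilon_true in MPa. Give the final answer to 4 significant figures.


sigma_true = sigma_eng * (1 + epsilon_eng)
sigma_true = 592 * (1 + 0.229) = 727.568 MPa
epsilon_true = ln(1 + epsilon_eng)
epsilon_true = ln(1 + 0.229) = 0.206201
sigma_true * epsilon_true = 727.568 * 0.206201 = 150 MPa


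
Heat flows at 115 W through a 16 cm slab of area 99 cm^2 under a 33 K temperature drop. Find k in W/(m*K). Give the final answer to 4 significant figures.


k = Q*L / (A*dT)
L = 0.16 m, A = 9.9e-03 m^2
k = 115 * 0.16 / (9.9e-03 * 33)
k = 56.32 W/(m*K)


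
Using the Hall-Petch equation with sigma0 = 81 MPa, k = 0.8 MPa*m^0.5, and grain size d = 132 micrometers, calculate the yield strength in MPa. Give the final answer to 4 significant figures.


sigma_y = sigma0 + k / sqrt(d)
d = 132 um = 1.32e-04 m
sigma_y = 81 + 0.8 / sqrt(1.32e-04)
sigma_y = 150.6 MPa


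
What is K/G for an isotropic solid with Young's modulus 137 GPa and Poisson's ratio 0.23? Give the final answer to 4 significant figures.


G = E / (2*(1+nu))
G = 137 / (2*(1+0.23)) = 55.6911 GPa
K = E / (3*(1-2*nu))
K = 137 / (3*(1-2*0.23)) = 84.5679 GPa
K/G = 84.5679 / 55.6911 = 1.519


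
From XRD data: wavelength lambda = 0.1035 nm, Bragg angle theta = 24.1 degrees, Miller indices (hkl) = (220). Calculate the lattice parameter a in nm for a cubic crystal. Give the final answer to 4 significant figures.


d = lambda / (2*sin(theta))
d = 0.1035 / (2*sin(24.1 deg))
d = 0.126736 nm
a = d * sqrt(h^2+k^2+l^2) = 0.126736 * sqrt(8)
a = 0.3585 nm


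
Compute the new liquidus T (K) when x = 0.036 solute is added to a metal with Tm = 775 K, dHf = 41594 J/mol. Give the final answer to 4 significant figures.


dT = R*Tm^2*x / dHf
dT = 8.314 * 775^2 * 0.036 / 41594
dT = 4.322 K
T_new = 775 - 4.322 = 770.7 K


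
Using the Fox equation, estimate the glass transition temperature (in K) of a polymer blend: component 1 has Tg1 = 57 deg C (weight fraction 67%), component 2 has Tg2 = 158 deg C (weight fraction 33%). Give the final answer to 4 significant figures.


1/Tg = w1/Tg1 + w2/Tg2 (in Kelvin)
Tg1 = 330.15 K, Tg2 = 431.15 K
1/Tg = 0.67/330.15 + 0.33/431.15
Tg = 357.8 K


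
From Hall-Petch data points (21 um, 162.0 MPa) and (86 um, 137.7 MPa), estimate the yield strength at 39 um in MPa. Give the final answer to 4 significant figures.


sigma_y = sigma0 + k / sqrt(d)
1/sqrt(d1) = 1/sqrt(2.1e-05) = 218.218;  1/sqrt(d2) = 107.833
k = (sigma1 - sigma2) / (1/sqrt(d1) - 1/sqrt(d2)) = (162.0 - 137.7) / (218.218 - 107.833) = 0.220138 MPa*m^0.5
sigma0 = sigma1 - k/sqrt(d1) = 162.0 - 0.220138*218.218 = 113.962 MPa
sigma_y(d3) = 113.962 + 0.220138 / sqrt(3.9e-05) = 149.2 MPa


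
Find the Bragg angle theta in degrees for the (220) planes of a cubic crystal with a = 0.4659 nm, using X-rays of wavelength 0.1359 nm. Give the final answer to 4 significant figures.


d = a / sqrt(h^2+k^2+l^2)
d = 0.4659 / sqrt(8) = 0.164721 nm
lambda = 2*d*sin(theta)  =>  sin(theta) = lambda / (2*d)
sin(theta) = 0.1359 / (2 * 0.164721) = 0.412517
theta = 24.36 deg


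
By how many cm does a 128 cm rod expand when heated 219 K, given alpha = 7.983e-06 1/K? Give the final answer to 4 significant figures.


dL = L0 * alpha * dT
dL = 128 * 7.983e-06 * 219
dL = 0.2238 cm


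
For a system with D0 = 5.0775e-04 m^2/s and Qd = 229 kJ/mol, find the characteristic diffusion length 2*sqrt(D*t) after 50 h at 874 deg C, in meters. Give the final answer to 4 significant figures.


Step 1: D = D0 * exp(-Qd/(R*T))
T = 1147.15 K
D = 5.0775e-04 * exp(-229e3 / (8.314 * 1147.15)) = 1.89638e-14 m^2/s
Step 2: L = 2*sqrt(D*t)
t = 50 h = 180000 s
L = 2*sqrt(1.89638e-14 * 180000) = 1.169e-04 m


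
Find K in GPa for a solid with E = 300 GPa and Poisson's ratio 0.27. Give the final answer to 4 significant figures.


K = E / (3*(1-2*nu))
K = 300 / (3*(1-2*0.27))
K = 217.4 GPa


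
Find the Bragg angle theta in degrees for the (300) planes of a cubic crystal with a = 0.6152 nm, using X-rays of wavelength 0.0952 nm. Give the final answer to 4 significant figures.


d = a / sqrt(h^2+k^2+l^2)
d = 0.6152 / sqrt(9) = 0.205067 nm
lambda = 2*d*sin(theta)  =>  sin(theta) = lambda / (2*d)
sin(theta) = 0.0952 / (2 * 0.205067) = 0.23212
theta = 13.42 deg


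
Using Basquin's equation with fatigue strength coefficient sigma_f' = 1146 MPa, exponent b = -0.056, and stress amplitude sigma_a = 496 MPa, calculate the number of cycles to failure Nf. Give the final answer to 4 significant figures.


sigma_a = sigma_f' * (2*Nf)^b
2*Nf = (sigma_a / sigma_f')^(1/b)
2*Nf = (496 / 1146)^(1/-0.056)
2*Nf = 3.12389e+06
Nf = 1.562e+06 cycles


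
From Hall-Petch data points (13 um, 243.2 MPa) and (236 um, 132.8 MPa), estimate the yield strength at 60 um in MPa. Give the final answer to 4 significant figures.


sigma_y = sigma0 + k / sqrt(d)
1/sqrt(d1) = 1/sqrt(1.3e-05) = 277.35;  1/sqrt(d2) = 65.0945
k = (sigma1 - sigma2) / (1/sqrt(d1) - 1/sqrt(d2)) = (243.2 - 132.8) / (277.35 - 65.0945) = 0.520128 MPa*m^0.5
sigma0 = sigma1 - k/sqrt(d1) = 243.2 - 0.520128*277.35 = 98.9426 MPa
sigma_y(d3) = 98.9426 + 0.520128 / sqrt(6e-05) = 166.1 MPa


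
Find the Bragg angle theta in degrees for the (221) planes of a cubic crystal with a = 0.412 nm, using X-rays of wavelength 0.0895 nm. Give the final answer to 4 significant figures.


d = a / sqrt(h^2+k^2+l^2)
d = 0.412 / sqrt(9) = 0.137333 nm
lambda = 2*d*sin(theta)  =>  sin(theta) = lambda / (2*d)
sin(theta) = 0.0895 / (2 * 0.137333) = 0.32585
theta = 19.02 deg


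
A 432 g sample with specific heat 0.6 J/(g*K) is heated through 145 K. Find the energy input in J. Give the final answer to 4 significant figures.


Q = m * cp * dT
Q = 432 * 0.6 * 145
Q = 37580 J


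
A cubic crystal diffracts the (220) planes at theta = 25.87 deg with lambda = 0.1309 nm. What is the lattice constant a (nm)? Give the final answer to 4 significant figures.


d = lambda / (2*sin(theta))
d = 0.1309 / (2*sin(25.87 deg))
d = 0.150001 nm
a = d * sqrt(h^2+k^2+l^2) = 0.150001 * sqrt(8)
a = 0.4243 nm


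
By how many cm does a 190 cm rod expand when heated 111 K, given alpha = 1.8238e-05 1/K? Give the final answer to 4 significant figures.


dL = L0 * alpha * dT
dL = 190 * 1.8238e-05 * 111
dL = 0.3846 cm


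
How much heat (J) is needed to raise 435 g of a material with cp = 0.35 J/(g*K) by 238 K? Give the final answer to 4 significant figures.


Q = m * cp * dT
Q = 435 * 0.35 * 238
Q = 36240 J


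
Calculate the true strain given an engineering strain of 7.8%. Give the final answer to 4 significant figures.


epsilon_true = ln(1 + epsilon_eng)
epsilon_true = ln(1 + 0.078)
epsilon_true = 0.07511


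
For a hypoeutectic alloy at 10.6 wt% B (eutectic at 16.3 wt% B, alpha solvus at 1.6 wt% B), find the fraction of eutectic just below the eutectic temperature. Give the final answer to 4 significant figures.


f_primary = (C_e - C0) / (C_e - C_alpha_max)
f_primary = (16.3 - 10.6) / (16.3 - 1.6)
f_primary = 0.387755
f_eutectic = 1 - 0.387755 = 0.6122


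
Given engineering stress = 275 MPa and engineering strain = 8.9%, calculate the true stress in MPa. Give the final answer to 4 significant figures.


sigma_true = sigma_eng * (1 + epsilon_eng)
sigma_true = 275 * (1 + 0.089)
sigma_true = 299.5 MPa


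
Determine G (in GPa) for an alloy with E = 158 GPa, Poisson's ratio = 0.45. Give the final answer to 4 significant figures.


G = E / (2*(1+nu))
G = 158 / (2*(1+0.45))
G = 54.48 GPa


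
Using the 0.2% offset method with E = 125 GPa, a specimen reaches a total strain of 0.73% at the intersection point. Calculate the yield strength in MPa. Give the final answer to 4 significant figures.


Offset strain = 0.002
Elastic strain at yield = total_strain - offset = 7.3e-03 - 0.002 = 5.3e-03
sigma_y = E * elastic_strain = 125000 * 5.3e-03
sigma_y = 662.5 MPa


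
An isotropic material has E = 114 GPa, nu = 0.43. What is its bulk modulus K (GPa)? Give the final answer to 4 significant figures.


K = E / (3*(1-2*nu))
K = 114 / (3*(1-2*0.43))
K = 271.4 GPa


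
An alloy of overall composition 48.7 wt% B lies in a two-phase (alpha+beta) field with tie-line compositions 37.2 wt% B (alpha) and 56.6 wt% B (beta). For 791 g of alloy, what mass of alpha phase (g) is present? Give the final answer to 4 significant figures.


f_alpha = (C_beta - C0) / (C_beta - C_alpha)
f_alpha = (56.6 - 48.7) / (56.6 - 37.2) = 0.407216
m_alpha = f_alpha * m_total = 0.407216 * 791 = 322.1 g


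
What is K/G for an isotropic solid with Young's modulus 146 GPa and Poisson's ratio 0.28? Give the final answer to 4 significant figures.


G = E / (2*(1+nu))
G = 146 / (2*(1+0.28)) = 57.0313 GPa
K = E / (3*(1-2*nu))
K = 146 / (3*(1-2*0.28)) = 110.606 GPa
K/G = 110.606 / 57.0313 = 1.939


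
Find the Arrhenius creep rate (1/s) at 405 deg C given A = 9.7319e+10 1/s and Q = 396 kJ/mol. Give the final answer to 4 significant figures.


rate = A * exp(-Q / (R*T))
T = 405 + 273.15 = 678.15 K
rate = 9.7319e+10 * exp(-396e3 / (8.314 * 678.15))
rate = 3.056e-20 1/s


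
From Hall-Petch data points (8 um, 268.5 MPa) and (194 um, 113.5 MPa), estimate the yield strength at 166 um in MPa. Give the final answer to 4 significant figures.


sigma_y = sigma0 + k / sqrt(d)
1/sqrt(d1) = 1/sqrt(8e-06) = 353.553;  1/sqrt(d2) = 71.7958
k = (sigma1 - sigma2) / (1/sqrt(d1) - 1/sqrt(d2)) = (268.5 - 113.5) / (353.553 - 71.7958) = 0.550118 MPa*m^0.5
sigma0 = sigma1 - k/sqrt(d1) = 268.5 - 0.550118*353.553 = 74.0038 MPa
sigma_y(d3) = 74.0038 + 0.550118 / sqrt(1.66e-04) = 116.7 MPa


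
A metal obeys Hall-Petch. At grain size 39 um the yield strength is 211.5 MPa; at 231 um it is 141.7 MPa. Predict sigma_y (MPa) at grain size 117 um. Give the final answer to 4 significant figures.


sigma_y = sigma0 + k / sqrt(d)
1/sqrt(d1) = 1/sqrt(3.9e-05) = 160.128;  1/sqrt(d2) = 65.7952
k = (sigma1 - sigma2) / (1/sqrt(d1) - 1/sqrt(d2)) = (211.5 - 141.7) / (160.128 - 65.7952) = 0.739932 MPa*m^0.5
sigma0 = sigma1 - k/sqrt(d1) = 211.5 - 0.739932*160.128 = 93.016 MPa
sigma_y(d3) = 93.016 + 0.739932 / sqrt(1.17e-04) = 161.4 MPa


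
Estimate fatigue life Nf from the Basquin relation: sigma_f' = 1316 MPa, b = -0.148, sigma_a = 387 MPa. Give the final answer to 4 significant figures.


sigma_a = sigma_f' * (2*Nf)^b
2*Nf = (sigma_a / sigma_f')^(1/b)
2*Nf = (387 / 1316)^(1/-0.148)
2*Nf = 3904.09
Nf = 1952 cycles


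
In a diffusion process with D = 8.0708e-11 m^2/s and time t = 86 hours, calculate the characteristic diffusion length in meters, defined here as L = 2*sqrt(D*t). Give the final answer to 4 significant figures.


t = 86 hr = 309600 s
Diffusion length = 2*sqrt(D*t)
= 2*sqrt(8.0708e-11 * 309600)
= 9.997e-03 m


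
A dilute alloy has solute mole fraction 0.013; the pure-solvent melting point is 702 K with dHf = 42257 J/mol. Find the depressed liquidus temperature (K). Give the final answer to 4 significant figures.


dT = R*Tm^2*x / dHf
dT = 8.314 * 702^2 * 0.013 / 42257
dT = 1.26046 K
T_new = 702 - 1.26046 = 700.7 K


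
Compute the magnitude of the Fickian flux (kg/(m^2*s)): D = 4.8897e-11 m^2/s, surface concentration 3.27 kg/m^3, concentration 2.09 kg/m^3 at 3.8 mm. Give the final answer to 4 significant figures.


J = -D * (dC/dx) = D * (C1 - C2) / dx
J = 4.8897e-11 * (3.27 - 2.09) / 3.8e-03
J = 1.518e-08 kg/(m^2*s)
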